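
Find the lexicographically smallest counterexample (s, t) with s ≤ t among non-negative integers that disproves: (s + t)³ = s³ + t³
At (0, 4): both sides equal 64, so it holds there.
At (0, 7): both sides equal 343, so it holds there.

Substituting (1, 1) into the claim:
LHS = (1 + 1)³ = 8
RHS = 1³ + 1³ = 2

Since LHS ≠ RHS, this pair disproves the claim, and no lexicographically smaller pair (s ≤ t, non-negative integers) does.

For instance (2, 4) is also a counterexample (LHS = 216, RHS = 72), but it's lexicographically larger.

Answer: (s, t) = (1, 1)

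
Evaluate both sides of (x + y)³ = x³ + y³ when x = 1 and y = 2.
LHS = (1 + 2)³ = 27
RHS = 1³ + 2³ = 9

LHS ≠ RHS, so the equation does not hold here.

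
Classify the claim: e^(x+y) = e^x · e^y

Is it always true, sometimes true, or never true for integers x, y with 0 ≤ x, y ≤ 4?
The identity holds for every pair in the range. For instance at (x, y) = (2, 2): both sides equal e^4 ≈ 54.6.

Answer: Always true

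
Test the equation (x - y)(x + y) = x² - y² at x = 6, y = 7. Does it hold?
Substituting x = 6, y = 7:

LHS = (6 - 7)(6 + 7) = -13
RHS = 6² - 7² = -13

LHS = RHS, so the equation holds at this point.

Answer: Holds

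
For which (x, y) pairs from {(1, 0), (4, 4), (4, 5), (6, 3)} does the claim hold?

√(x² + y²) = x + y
(1, 0)

Testing each pair:
(1, 0): LHS = 1, RHS = 1 → holds
(4, 4): LHS = 4·√(2) ≈ 5.657, RHS = 8 → fails
(4, 5): LHS = √(41) ≈ 6.403, RHS = 9 → fails
(6, 3): LHS = 3·√(5) ≈ 6.708, RHS = 9 → fails

1 of 4 pairs satisfies the claim.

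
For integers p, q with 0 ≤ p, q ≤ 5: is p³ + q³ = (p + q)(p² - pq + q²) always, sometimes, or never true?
The identity holds for every pair in the range. For instance at (p, q) = (3, 3): both sides equal 54.

Answer: Always true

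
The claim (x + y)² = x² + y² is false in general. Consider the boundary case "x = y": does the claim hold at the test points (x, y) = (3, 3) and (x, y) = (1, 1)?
At (3, 3): LHS = 36 ≠ RHS = 18
At (1, 1): LHS = 4 ≠ RHS = 2

Answer: No, fails at both test points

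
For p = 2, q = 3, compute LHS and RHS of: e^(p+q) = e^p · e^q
LHS = e^(2+3) = e^5 ≈ 148.4
RHS = e^2 · e^3 = e^5 ≈ 148.4

LHS = RHS: the two sides agree.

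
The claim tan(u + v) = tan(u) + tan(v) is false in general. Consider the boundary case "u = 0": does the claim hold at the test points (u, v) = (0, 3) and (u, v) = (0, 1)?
Yes, holds at both test points

At (0, 3): LHS = tan(3) ≈ -0.1425, RHS = tan(3) ≈ -0.1425 → equal
At (0, 1): LHS = tan(1) ≈ 1.557, RHS = tan(1) ≈ 1.557 → equal

So the claim does hold at both of these boundary points, even though it is not an identity.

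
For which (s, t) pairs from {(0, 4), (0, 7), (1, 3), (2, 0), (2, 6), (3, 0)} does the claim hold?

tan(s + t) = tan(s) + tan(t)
Testing each pair:
(0, 4): LHS = tan(4) ≈ 1.158, RHS = tan(4) ≈ 1.158 → holds
(0, 7): LHS = tan(7) ≈ 0.8714, RHS = tan(7) ≈ 0.8714 → holds
(1, 3): LHS = tan(4) ≈ 1.158, RHS = tan(3) + tan(1) ≈ 1.415 → fails
(2, 0): LHS = tan(2) ≈ -2.185, RHS = tan(2) ≈ -2.185 → holds
(2, 6): LHS = tan(8) ≈ -6.8, RHS = tan(2) + tan(6) ≈ -2.476 → fails
(3, 0): LHS = tan(3) ≈ -0.1425, RHS = tan(3) ≈ -0.1425 → holds

4 of 6 pairs satisfy the claim.

Answer: (0, 4), (0, 7), (2, 0), (3, 0)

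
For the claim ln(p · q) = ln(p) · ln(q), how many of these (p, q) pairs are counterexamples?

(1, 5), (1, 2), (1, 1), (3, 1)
Testing each pair:
(1, 5): LHS = ln(5) ≈ 1.609, RHS = 0 → counterexample
(1, 2): LHS = ln(2) ≈ 0.6931, RHS = 0 → counterexample
(1, 1): LHS = 0, RHS = 0 → satisfies claim
(3, 1): LHS = ln(3) ≈ 1.099, RHS = 0 → counterexample

That makes 3 counterexamples.

Answer: 3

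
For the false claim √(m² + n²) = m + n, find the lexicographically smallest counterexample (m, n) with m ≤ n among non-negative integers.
Substituting (1, 1) into the claim:
LHS = √(1² + 1²) = √(2) ≈ 1.414
RHS = 1 + 1 = 2

Since LHS ≠ RHS, this pair disproves the claim, and no lexicographically smaller pair (m ≤ n, non-negative integers) does.

For instance (2, 3) is also a counterexample (LHS = √(13) ≈ 3.606, RHS = 5), but it's lexicographically larger.

Answer: (m, n) = (1, 1)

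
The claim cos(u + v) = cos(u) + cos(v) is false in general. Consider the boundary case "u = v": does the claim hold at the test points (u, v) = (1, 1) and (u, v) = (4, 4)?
At (1, 1): LHS = cos(2) ≈ -0.4161 ≠ RHS = 2·cos(1) ≈ 1.081
At (4, 4): LHS = cos(8) ≈ -0.1455 ≠ RHS = 2·cos(4) ≈ -1.307

Answer: No, fails at both test points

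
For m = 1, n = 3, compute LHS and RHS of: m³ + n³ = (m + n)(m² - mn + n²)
LHS = 1³ + 3³ = 28
RHS = (1 + 3)(1² - 1·3 + 3²) = 28

LHS = RHS: the two sides agree.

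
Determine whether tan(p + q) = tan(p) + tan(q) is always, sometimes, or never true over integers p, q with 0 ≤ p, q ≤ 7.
Sometimes true

It holds at (p, q) = (2, 0) (both sides equal tan(2) ≈ -2.185), but fails at (p, q) = (3, 4) (LHS = tan(7) ≈ 0.8714, RHS = tan(3) + tan(4) ≈ 1.015).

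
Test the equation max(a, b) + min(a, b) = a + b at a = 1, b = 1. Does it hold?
Substituting a = 1, b = 1:

LHS = max(1, 1) + min(1, 1) = 2
RHS = 1 + 1 = 2

LHS = RHS, so the equation holds at this point.

Answer: Holds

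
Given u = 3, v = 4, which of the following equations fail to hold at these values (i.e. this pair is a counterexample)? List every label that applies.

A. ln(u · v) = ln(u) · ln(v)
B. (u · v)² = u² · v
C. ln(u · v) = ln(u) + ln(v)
Evaluating each claim at the given values:
A. LHS = ln(12) ≈ 2.485, RHS = ln(3)·ln(4) ≈ 1.523 → fails here (LHS ≠ RHS)
B. LHS = 144, RHS = 36 → fails here (LHS ≠ RHS)
C. LHS = ln(12) ≈ 2.485, RHS = ln(3) + ln(4) ≈ 2.485 → holds here (LHS = RHS)

Answer: A, B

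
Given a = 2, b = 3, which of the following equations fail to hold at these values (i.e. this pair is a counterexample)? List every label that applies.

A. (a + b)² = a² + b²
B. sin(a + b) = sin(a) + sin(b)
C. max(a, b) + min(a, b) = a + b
A, B

Evaluating each claim at the given values:
A. LHS = 25, RHS = 13 → fails here (LHS ≠ RHS)
B. LHS = sin(5) ≈ -0.9589, RHS = sin(3) + sin(2) ≈ 1.05 → fails here (LHS ≠ RHS)
C. LHS = 5, RHS = 5 → holds here (LHS = RHS)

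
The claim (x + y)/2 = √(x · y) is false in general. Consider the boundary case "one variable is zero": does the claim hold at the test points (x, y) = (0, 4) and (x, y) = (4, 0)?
No, fails at both test points

At (0, 4): LHS = 2 ≠ RHS = 0
At (4, 0): LHS = 2 ≠ RHS = 0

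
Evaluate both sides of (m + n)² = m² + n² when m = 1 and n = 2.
LHS = (1 + 2)² = 9
RHS = 1² + 2² = 5

LHS ≠ RHS, so the equation does not hold here.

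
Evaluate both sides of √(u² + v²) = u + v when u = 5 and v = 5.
LHS = √(5² + 5²) = 5·√(2) ≈ 7.071
RHS = 5 + 5 = 10

LHS ≠ RHS (they differ by about 2.929), so the equation does not hold here.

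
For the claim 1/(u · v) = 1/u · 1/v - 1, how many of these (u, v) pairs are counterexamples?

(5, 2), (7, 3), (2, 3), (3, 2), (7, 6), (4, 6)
Testing each pair:
(5, 2): LHS = 1/10, RHS = -9/10 → counterexample
(7, 3): LHS = 1/21, RHS = -20/21 → counterexample
(2, 3): LHS = 1/6, RHS = -5/6 → counterexample
(3, 2): LHS = 1/6, RHS = -5/6 → counterexample
(7, 6): LHS = 1/42, RHS = -41/42 → counterexample
(4, 6): LHS = 1/24, RHS = -23/24 → counterexample

That makes 6 counterexamples.

Answer: 6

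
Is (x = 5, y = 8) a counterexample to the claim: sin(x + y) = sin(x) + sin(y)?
Yes

Substituting x = 5, y = 8:
LHS = sin(5 + 8) = sin(13) ≈ 0.4202
RHS = sin(5) + sin(8) ≈ 0.03043

Since LHS ≠ RHS, this pair disproves the claim.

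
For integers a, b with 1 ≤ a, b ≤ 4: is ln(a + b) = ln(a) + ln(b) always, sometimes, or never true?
It holds at (a, b) = (2, 2) (both sides equal ln(4) ≈ 1.386), but fails at (a, b) = (2, 4) (LHS = ln(6) ≈ 1.792, RHS = ln(2) + ln(4) ≈ 2.079).

Answer: Sometimes true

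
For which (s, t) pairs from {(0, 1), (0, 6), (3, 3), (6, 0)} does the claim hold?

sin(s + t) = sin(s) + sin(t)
Testing each pair:
(0, 1): LHS = sin(1) ≈ 0.8415, RHS = sin(1) ≈ 0.8415 → holds
(0, 6): LHS = sin(6) ≈ -0.2794, RHS = sin(6) ≈ -0.2794 → holds
(3, 3): LHS = sin(6) ≈ -0.2794, RHS = 2·sin(3) ≈ 0.2822 → fails
(6, 0): LHS = sin(6) ≈ -0.2794, RHS = sin(6) ≈ -0.2794 → holds

3 of 4 pairs satisfy the claim.

Answer: (0, 1), (0, 6), (6, 0)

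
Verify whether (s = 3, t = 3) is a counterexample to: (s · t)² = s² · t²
Substituting s = 3, t = 3:
LHS = (3 · 3)² = 81
RHS = 3² · 3² = 81

The sides agree, so this pair does not disprove the claim.

Answer: No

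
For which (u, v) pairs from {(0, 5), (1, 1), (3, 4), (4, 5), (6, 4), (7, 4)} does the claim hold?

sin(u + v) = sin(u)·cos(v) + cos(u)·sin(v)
All pairs

Testing each pair:
(0, 5): LHS = sin(5) ≈ -0.9589, RHS = sin(5) ≈ -0.9589 → holds
(1, 1): LHS = sin(2) ≈ 0.9093, RHS = 2·sin(1)·cos(1) ≈ 0.9093 → holds
(3, 4): LHS = sin(7) ≈ 0.657, RHS = sin(3)·cos(4) + sin(4)·cos(3) ≈ 0.657 → holds
(4, 5): LHS = sin(9) ≈ 0.4121, RHS = sin(4)·cos(5) + sin(5)·cos(4) ≈ 0.4121 → holds
(6, 4): LHS = sin(10) ≈ -0.544, RHS = sin(4)·cos(6) + sin(6)·cos(4) ≈ -0.544 → holds
(7, 4): LHS = sin(11) ≈ -1, RHS = sin(4)·cos(7) + sin(7)·cos(4) ≈ -1 → holds

Every pair satisfies the claim.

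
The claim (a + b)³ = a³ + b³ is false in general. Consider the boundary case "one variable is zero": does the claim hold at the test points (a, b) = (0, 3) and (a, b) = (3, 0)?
Yes, holds at both test points

At (0, 3): LHS = 27, RHS = 27 → equal
At (3, 0): LHS = 27, RHS = 27 → equal

So the claim does hold at both of these boundary points, even though it is not an identity.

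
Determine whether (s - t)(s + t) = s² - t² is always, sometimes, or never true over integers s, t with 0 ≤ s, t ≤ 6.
The identity holds for every pair in the range. For instance at (s, t) = (6, 6): both sides equal 0.

Answer: Always true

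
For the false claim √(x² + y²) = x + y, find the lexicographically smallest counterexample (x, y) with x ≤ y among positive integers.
Substituting (1, 1) into the claim:
LHS = √(1² + 1²) = √(2) ≈ 1.414
RHS = 1 + 1 = 2

Since LHS ≠ RHS, this pair disproves the claim, and no lexicographically smaller pair (x ≤ y, positive integers) does.

For instance (1, 7) is also a counterexample (LHS = 5·√(2) ≈ 7.071, RHS = 8), but it's lexicographically larger.

Answer: (x, y) = (1, 1)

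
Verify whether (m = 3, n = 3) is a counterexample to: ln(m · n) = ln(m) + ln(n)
Substituting m = 3, n = 3:
LHS = ln(3 · 3) = ln(9) ≈ 2.197
RHS = ln(3) + ln(3) = 2·ln(3) ≈ 2.197

The sides agree, so this pair does not disprove the claim.

Answer: No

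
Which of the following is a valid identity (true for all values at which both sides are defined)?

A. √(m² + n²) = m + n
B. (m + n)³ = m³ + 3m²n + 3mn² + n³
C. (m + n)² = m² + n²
A: fails at (5, 5) — LHS = 5·√(2) ≈ 7.071, RHS = 10.
B: holds — e.g. at (1, 4), both sides equal 125.
C: fails at (5, 5) — LHS = 100, RHS = 50.

Answer: B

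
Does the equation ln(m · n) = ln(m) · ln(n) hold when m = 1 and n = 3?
Substituting m = 1, n = 3:

LHS = ln(1 · 3) = ln(3) ≈ 1.099
RHS = ln(1) · ln(3) = 0

LHS ≠ RHS, so the equation does not hold at this point.

Answer: Fails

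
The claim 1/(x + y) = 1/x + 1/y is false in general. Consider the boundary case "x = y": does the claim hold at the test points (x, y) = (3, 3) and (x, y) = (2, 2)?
No, fails at both test points

At (3, 3): LHS = 1/6 ≠ RHS = 2/3
At (2, 2): LHS = 1/4 ≠ RHS = 1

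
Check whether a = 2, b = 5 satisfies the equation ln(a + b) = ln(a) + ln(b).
Substituting a = 2, b = 5:

LHS = ln(2 + 5) = ln(7) ≈ 1.946
RHS = ln(2) + ln(5) ≈ 2.303

LHS ≠ RHS, so the equation does not hold at this point.

Answer: Fails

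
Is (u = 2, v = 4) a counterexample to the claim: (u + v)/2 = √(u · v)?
Yes

Substituting u = 2, v = 4:
LHS = (2 + 4)/2 = 3
RHS = √(2 · 4) = 2·√(2) ≈ 2.828

Since LHS ≠ RHS, this pair disproves the claim.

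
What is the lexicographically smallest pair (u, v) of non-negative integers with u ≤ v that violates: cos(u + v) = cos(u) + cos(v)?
(u, v) = (0, 0)

Substituting (0, 0) into the claim:
LHS = cos(0 + 0) = 1
RHS = cos(0) + cos(0) = 2

Since LHS ≠ RHS, this pair disproves the claim, and no lexicographically smaller pair (u ≤ v, non-negative integers) does.

For instance (2, 3) is also a counterexample (LHS = cos(5) ≈ 0.2837, RHS = cos(3) + cos(2) ≈ -1.406), but it's lexicographically larger.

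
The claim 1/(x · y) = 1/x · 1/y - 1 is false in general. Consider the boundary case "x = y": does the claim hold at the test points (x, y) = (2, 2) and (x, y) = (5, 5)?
No, fails at both test points

At (2, 2): LHS = 1/4 ≠ RHS = -3/4
At (5, 5): LHS = 1/25 ≠ RHS = -24/25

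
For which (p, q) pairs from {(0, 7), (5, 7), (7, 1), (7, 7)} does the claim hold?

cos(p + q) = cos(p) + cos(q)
None

Testing each pair:
(0, 7): LHS = cos(7) ≈ 0.7539, RHS = cos(7) + 1 ≈ 1.754 → fails
(5, 7): LHS = cos(12) ≈ 0.8439, RHS = cos(5) + cos(7) ≈ 1.038 → fails
(7, 1): LHS = cos(8) ≈ -0.1455, RHS = cos(1) + cos(7) ≈ 1.294 → fails
(7, 7): LHS = cos(14) ≈ 0.1367, RHS = 2·cos(7) ≈ 1.508 → fails

No pair satisfies the claim.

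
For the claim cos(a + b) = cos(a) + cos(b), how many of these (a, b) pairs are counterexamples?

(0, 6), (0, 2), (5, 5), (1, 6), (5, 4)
Testing each pair:
(0, 6): LHS = cos(6) ≈ 0.9602, RHS = cos(6) + 1 ≈ 1.96 → counterexample
(0, 2): LHS = cos(2) ≈ -0.4161, RHS = cos(2) + 1 ≈ 0.5839 → counterexample
(5, 5): LHS = cos(10) ≈ -0.8391, RHS = 2·cos(5) ≈ 0.5673 → counterexample
(1, 6): LHS = cos(7) ≈ 0.7539, RHS = cos(1) + cos(6) ≈ 1.5 → counterexample
(5, 4): LHS = cos(9) ≈ -0.9111, RHS = cos(4) + cos(5) ≈ -0.37 → counterexample

That makes 5 counterexamples.

Answer: 5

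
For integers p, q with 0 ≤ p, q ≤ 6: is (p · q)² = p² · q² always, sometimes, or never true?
Always true

The identity holds for every pair in the range. For instance at (p, q) = (2, 2): both sides equal 16.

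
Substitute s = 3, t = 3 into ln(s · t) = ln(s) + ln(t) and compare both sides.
LHS = ln(3 · 3) = ln(9) ≈ 2.197
RHS = ln(3) + ln(3) = 2·ln(3) ≈ 2.197

LHS = RHS: the two sides agree.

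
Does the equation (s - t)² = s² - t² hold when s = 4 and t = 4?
Holds

Substituting s = 4, t = 4:

LHS = (4 - 4)² = 0
RHS = 4² - 4² = 0

LHS = RHS, so the equation holds at this point.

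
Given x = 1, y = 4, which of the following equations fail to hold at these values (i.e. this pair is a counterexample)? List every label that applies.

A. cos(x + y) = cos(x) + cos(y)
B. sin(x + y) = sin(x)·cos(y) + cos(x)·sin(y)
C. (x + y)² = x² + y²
Evaluating each claim at the given values:
A. LHS = cos(5) ≈ 0.2837, RHS = cos(4) + cos(1) ≈ -0.1133 → fails here (LHS ≠ RHS)
B. LHS = sin(5) ≈ -0.9589, RHS = sin(1)·cos(4) + sin(4)·cos(1) ≈ -0.9589 → holds here (LHS = RHS)
C. LHS = 25, RHS = 17 → fails here (LHS ≠ RHS)

Answer: A, C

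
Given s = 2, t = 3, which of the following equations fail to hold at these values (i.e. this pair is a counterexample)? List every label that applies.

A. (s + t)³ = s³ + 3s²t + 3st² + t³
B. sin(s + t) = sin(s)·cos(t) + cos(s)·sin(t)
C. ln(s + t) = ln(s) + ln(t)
Evaluating each claim at the given values:
A. LHS = 125, RHS = 125 → holds here (LHS = RHS)
B. LHS = sin(5) ≈ -0.9589, RHS = sin(2)·cos(3) + sin(3)·cos(2) ≈ -0.9589 → holds here (LHS = RHS)
C. LHS = ln(5) ≈ 1.609, RHS = ln(2) + ln(3) ≈ 1.792 → fails here (LHS ≠ RHS)

Answer: C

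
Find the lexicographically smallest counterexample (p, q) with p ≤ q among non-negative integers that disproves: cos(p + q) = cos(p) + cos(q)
(p, q) = (0, 0)

Substituting (0, 0) into the claim:
LHS = cos(0 + 0) = 1
RHS = cos(0) + cos(0) = 2

Since LHS ≠ RHS, this pair disproves the claim, and no lexicographically smaller pair (p ≤ q, non-negative integers) does.

For instance (2, 3) is also a counterexample (LHS = cos(5) ≈ 0.2837, RHS = cos(3) + cos(2) ≈ -1.406), but it's lexicographically larger.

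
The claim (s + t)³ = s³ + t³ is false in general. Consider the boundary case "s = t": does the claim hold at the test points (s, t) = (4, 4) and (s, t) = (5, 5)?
At (4, 4): LHS = 512 ≠ RHS = 128
At (5, 5): LHS = 1000 ≠ RHS = 250

Answer: No, fails at both test points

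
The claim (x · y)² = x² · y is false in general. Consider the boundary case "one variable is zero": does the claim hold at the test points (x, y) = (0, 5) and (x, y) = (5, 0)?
Yes, holds at both test points

At (0, 5): LHS = 0, RHS = 0 → equal
At (5, 0): LHS = 0, RHS = 0 → equal

So the claim does hold at both of these boundary points, even though it is not an identity.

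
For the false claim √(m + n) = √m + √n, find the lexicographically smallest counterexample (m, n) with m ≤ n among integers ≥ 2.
Substituting (2, 2) into the claim:
LHS = √(2 + 2) = 2
RHS = √2 + √2 = 2·√(2) ≈ 2.828

Since LHS ≠ RHS, this pair disproves the claim, and no lexicographically smaller pair (m ≤ n, integers ≥ 2) does.

For instance (3, 3) is also a counterexample (LHS = √(6) ≈ 2.449, RHS = 2·√(3) ≈ 3.464), but it's lexicographically larger.

Answer: (m, n) = (2, 2)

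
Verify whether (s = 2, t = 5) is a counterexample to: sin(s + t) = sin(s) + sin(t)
Yes

Substituting s = 2, t = 5:
LHS = sin(2 + 5) = sin(7) ≈ 0.657
RHS = sin(2) + sin(5) ≈ -0.04963

Since LHS ≠ RHS, this pair disproves the claim.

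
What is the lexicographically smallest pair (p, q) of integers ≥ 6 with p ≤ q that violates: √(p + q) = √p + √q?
Substituting (6, 6) into the claim:
LHS = √(6 + 6) = 2·√(3) ≈ 3.464
RHS = √6 + √6 = 2·√(6) ≈ 4.899

Since LHS ≠ RHS, this pair disproves the claim, and no lexicographically smaller pair (p ≤ q, integers ≥ 6) does.

For instance (6, 9) is also a counterexample (LHS = √(15) ≈ 3.873, RHS = √(6) + 3 ≈ 5.449), but it's lexicographically larger.

Answer: (p, q) = (6, 6)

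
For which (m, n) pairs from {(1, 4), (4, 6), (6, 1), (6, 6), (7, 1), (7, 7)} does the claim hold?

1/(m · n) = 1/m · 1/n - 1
Testing each pair:
(1, 4): LHS = 1/4, RHS = -3/4 → fails
(4, 6): LHS = 1/24, RHS = -23/24 → fails
(6, 1): LHS = 1/6, RHS = -5/6 → fails
(6, 6): LHS = 1/36, RHS = -35/36 → fails
(7, 1): LHS = 1/7, RHS = -6/7 → fails
(7, 7): LHS = 1/49, RHS = -48/49 → fails

No pair satisfies the claim.

Answer: None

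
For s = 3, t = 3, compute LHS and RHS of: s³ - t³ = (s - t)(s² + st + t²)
LHS = 3³ - 3³ = 0
RHS = (3 - 3)(3² + 3·3 + 3²) = 0

LHS = RHS: the two sides agree.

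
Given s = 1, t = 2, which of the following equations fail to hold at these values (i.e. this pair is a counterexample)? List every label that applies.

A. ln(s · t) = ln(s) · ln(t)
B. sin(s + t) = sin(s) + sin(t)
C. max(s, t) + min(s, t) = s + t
Evaluating each claim at the given values:
A. LHS = ln(2) ≈ 0.6931, RHS = 0 → fails here (LHS ≠ RHS)
B. LHS = sin(3) ≈ 0.1411, RHS = sin(1) + sin(2) ≈ 1.751 → fails here (LHS ≠ RHS)
C. LHS = 3, RHS = 3 → holds here (LHS = RHS)

Answer: A, B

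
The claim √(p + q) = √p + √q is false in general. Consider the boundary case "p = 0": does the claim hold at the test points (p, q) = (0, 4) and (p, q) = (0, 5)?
At (0, 4): LHS = 2, RHS = 2 → equal
At (0, 5): LHS = √(5) ≈ 2.236, RHS = √(5) ≈ 2.236 → equal

So the claim does hold at both of these boundary points, even though it is not an identity.

Answer: Yes, holds at both test points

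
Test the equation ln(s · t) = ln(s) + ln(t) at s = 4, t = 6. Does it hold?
Substituting s = 4, t = 6:

LHS = ln(4 · 6) = ln(24) ≈ 3.178
RHS = ln(4) + ln(6) ≈ 3.178

LHS = RHS, so the equation holds at this point.

Answer: Holds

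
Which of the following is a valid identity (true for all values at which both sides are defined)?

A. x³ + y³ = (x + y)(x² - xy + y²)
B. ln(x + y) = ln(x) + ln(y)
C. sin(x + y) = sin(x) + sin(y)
A

A: holds — e.g. at (1, 4), both sides equal 65.
B: fails at (4, 5) — LHS = ln(9) ≈ 2.197, RHS = ln(4) + ln(5) ≈ 2.996.
C: fails at (4, 4) — LHS = sin(8) ≈ 0.9894, RHS = 2·sin(4) ≈ -1.514.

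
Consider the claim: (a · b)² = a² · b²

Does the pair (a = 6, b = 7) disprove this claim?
No

Substituting a = 6, b = 7:
LHS = (6 · 7)² = 1764
RHS = 6² · 7² = 1764

The sides agree, so this pair does not disprove the claim.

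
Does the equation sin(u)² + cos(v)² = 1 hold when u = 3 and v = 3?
Substituting u = 3, v = 3:

LHS = sin(3)² + cos(3)² = 1
RHS = 1

LHS = RHS, so the equation holds at this point.

Answer: Holds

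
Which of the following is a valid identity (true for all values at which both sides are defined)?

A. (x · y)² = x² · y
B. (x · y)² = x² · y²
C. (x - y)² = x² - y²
A: fails at (3, 5) — LHS = 225, RHS = 45.
B: holds — e.g. at (2, 4), both sides equal 64.
C: fails at (2, 5) — LHS = 9, RHS = -21.

Answer: B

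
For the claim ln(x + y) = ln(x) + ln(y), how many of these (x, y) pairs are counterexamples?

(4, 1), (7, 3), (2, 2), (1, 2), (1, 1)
4

Testing each pair:
(4, 1): LHS = ln(5) ≈ 1.609, RHS = ln(4) ≈ 1.386 → counterexample
(7, 3): LHS = ln(10) ≈ 2.303, RHS = ln(3) + ln(7) ≈ 3.045 → counterexample
(2, 2): LHS = ln(4) ≈ 1.386, RHS = 2·ln(2) ≈ 1.386 → satisfies claim
(1, 2): LHS = ln(3) ≈ 1.099, RHS = ln(2) ≈ 0.6931 → counterexample
(1, 1): LHS = ln(2) ≈ 0.6931, RHS = 0 → counterexample

That makes 4 counterexamples.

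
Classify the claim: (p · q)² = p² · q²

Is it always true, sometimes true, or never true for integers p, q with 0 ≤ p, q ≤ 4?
The identity holds for every pair in the range. For instance at (p, q) = (3, 2): both sides equal 36.

Answer: Always true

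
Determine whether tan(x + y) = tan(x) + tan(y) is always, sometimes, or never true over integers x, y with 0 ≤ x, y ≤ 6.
Sometimes true

It holds at (x, y) = (0, 6) (both sides equal tan(6) ≈ -0.291), but fails at (x, y) = (2, 1) (LHS = tan(3) ≈ -0.1425, RHS = tan(2) + tan(1) ≈ -0.6276).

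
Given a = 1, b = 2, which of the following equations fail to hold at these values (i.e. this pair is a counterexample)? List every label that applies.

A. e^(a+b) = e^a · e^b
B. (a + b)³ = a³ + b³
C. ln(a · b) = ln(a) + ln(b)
Evaluating each claim at the given values:
A. LHS = e^3 ≈ 20.09, RHS = e^3 ≈ 20.09 → holds here (LHS = RHS)
B. LHS = 27, RHS = 9 → fails here (LHS ≠ RHS)
C. LHS = ln(2) ≈ 0.6931, RHS = ln(2) ≈ 0.6931 → holds here (LHS = RHS)

Answer: B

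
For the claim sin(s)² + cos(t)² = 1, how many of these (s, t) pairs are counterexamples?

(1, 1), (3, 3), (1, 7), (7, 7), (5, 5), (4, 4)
Testing each pair:
(1, 1): LHS = cos(1)² + sin(1)² = 1, RHS = 1 → satisfies claim
(3, 3): LHS = sin(3)² + cos(3)² = 1, RHS = 1 → satisfies claim
(1, 7): LHS = cos(7)² + sin(1)² ≈ 1.276, RHS = 1 → counterexample
(7, 7): LHS = sin(7)² + cos(7)² = 1, RHS = 1 → satisfies claim
(5, 5): LHS = cos(5)² + sin(5)² = 1, RHS = 1 → satisfies claim
(4, 4): LHS = cos(4)² + sin(4)² = 1, RHS = 1 → satisfies claim

That makes 1 counterexample.

Answer: 1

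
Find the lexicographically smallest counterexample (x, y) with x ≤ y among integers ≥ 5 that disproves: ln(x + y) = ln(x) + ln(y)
(x, y) = (5, 5)

Substituting (5, 5) into the claim:
LHS = ln(5 + 5) = ln(10) ≈ 2.303
RHS = ln(5) + ln(5) = 2·ln(5) ≈ 3.219

Since LHS ≠ RHS, this pair disproves the claim, and no lexicographically smaller pair (x ≤ y, integers ≥ 5) does.

For instance (8, 12) is also a counterexample (LHS = ln(20) ≈ 2.996, RHS = ln(8) + ln(12) ≈ 4.564), but it's lexicographically larger.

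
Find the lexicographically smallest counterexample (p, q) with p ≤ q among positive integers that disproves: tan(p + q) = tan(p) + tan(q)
(p, q) = (1, 1)

Substituting (1, 1) into the claim:
LHS = tan(1 + 1) = tan(2) ≈ -2.185
RHS = tan(1) + tan(1) = 2·tan(1) ≈ 3.115

Since LHS ≠ RHS, this pair disproves the claim, and no lexicographically smaller pair (p ≤ q, positive integers) does.

For instance (2, 8) is also a counterexample (LHS = tan(10) ≈ 0.6484, RHS = tan(8) + tan(2) ≈ -8.985), but it's lexicographically larger.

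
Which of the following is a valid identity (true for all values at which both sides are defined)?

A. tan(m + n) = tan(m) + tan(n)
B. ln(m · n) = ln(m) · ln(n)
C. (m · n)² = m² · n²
A: fails at (3, 3) — LHS = tan(6) ≈ -0.291, RHS = 2·tan(3) ≈ -0.2851.
B: fails at (3, 7) — LHS = ln(21) ≈ 3.045, RHS = ln(3)·ln(7) ≈ 2.138.
C: holds — e.g. at (2, 2), both sides equal 16.

Answer: C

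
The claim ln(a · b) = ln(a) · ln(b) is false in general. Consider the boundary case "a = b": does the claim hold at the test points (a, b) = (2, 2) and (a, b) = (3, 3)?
At (2, 2): LHS = ln(4) ≈ 1.386 ≠ RHS = ln(2)² ≈ 0.4805
At (3, 3): LHS = ln(9) ≈ 2.197 ≠ RHS = ln(3)² ≈ 1.207

Answer: No, fails at both test points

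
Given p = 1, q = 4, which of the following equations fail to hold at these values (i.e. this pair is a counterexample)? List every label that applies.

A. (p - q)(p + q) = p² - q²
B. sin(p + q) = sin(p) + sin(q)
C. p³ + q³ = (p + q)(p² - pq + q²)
B

Evaluating each claim at the given values:
A. LHS = -15, RHS = -15 → holds here (LHS = RHS)
B. LHS = sin(5) ≈ -0.9589, RHS = sin(4) + sin(1) ≈ 0.08467 → fails here (LHS ≠ RHS)
C. LHS = 65, RHS = 65 → holds here (LHS = RHS)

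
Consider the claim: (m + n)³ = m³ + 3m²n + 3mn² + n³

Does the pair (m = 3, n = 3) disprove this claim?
Substituting m = 3, n = 3:
LHS = (3 + 3)³ = 216
RHS = 3³ + 3·3²·3 + 3·3·3² + 3³ = 216

The sides agree, so this pair does not disprove the claim.

Answer: No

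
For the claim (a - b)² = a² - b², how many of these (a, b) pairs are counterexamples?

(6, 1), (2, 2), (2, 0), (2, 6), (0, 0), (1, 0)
Testing each pair:
(6, 1): LHS = 25, RHS = 35 → counterexample
(2, 2): LHS = 0, RHS = 0 → satisfies claim
(2, 0): LHS = 4, RHS = 4 → satisfies claim
(2, 6): LHS = 16, RHS = -32 → counterexample
(0, 0): LHS = 0, RHS = 0 → satisfies claim
(1, 0): LHS = 1, RHS = 1 → satisfies claim

That makes 2 counterexamples.

Answer: 2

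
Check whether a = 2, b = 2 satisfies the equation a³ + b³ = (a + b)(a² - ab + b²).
Holds

Substituting a = 2, b = 2:

LHS = 2³ + 2³ = 16
RHS = (2 + 2)(2² - 2·2 + 2²) = 16

LHS = RHS, so the equation holds at this point.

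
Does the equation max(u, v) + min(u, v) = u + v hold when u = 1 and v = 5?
Holds

Substituting u = 1, v = 5:

LHS = max(1, 5) + min(1, 5) = 6
RHS = 1 + 5 = 6

LHS = RHS, so the equation holds at this point.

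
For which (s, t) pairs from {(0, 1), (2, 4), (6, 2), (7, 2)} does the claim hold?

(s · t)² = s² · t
(0, 1)

Testing each pair:
(0, 1): LHS = 0, RHS = 0 → holds
(2, 4): LHS = 64, RHS = 16 → fails
(6, 2): LHS = 144, RHS = 72 → fails
(7, 2): LHS = 196, RHS = 98 → fails

1 of 4 pairs satisfies the claim.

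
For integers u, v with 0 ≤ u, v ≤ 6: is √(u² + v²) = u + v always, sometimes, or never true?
It holds at (u, v) = (6, 0) (both sides equal 6), but fails at (u, v) = (5, 6) (LHS = √(61) ≈ 7.81, RHS = 11).

Answer: Sometimes true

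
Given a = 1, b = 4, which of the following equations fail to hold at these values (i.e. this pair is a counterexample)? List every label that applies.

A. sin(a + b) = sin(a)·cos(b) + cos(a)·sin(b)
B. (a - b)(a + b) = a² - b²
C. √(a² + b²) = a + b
Evaluating each claim at the given values:
A. LHS = sin(5) ≈ -0.9589, RHS = sin(1)·cos(4) + sin(4)·cos(1) ≈ -0.9589 → holds here (LHS = RHS)
B. LHS = -15, RHS = -15 → holds here (LHS = RHS)
C. LHS = √(17) ≈ 4.123, RHS = 5 → fails here (LHS ≠ RHS)

Answer: C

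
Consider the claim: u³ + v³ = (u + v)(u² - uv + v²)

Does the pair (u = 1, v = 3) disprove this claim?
No

Substituting u = 1, v = 3:
LHS = 1³ + 3³ = 28
RHS = (1 + 3)(1² - 1·3 + 3²) = 28

The sides agree, so this pair does not disprove the claim.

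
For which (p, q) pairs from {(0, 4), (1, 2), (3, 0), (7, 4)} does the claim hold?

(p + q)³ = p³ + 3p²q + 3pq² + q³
Testing each pair:
(0, 4): LHS = 64, RHS = 64 → holds
(1, 2): LHS = 27, RHS = 27 → holds
(3, 0): LHS = 27, RHS = 27 → holds
(7, 4): LHS = 1331, RHS = 1331 → holds

Every pair satisfies the claim.

Answer: All pairs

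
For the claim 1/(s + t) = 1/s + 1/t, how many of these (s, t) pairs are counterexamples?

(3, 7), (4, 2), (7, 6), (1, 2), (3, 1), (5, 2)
6

Testing each pair:
(3, 7): LHS = 1/10, RHS = 10/21 → counterexample
(4, 2): LHS = 1/6, RHS = 3/4 → counterexample
(7, 6): LHS = 1/13, RHS = 13/42 → counterexample
(1, 2): LHS = 1/3, RHS = 3/2 → counterexample
(3, 1): LHS = 1/4, RHS = 4/3 → counterexample
(5, 2): LHS = 1/7, RHS = 7/10 → counterexample

That makes 6 counterexamples.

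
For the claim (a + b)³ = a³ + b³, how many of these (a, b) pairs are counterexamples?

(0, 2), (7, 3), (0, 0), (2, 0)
Testing each pair:
(0, 2): LHS = 8, RHS = 8 → satisfies claim
(7, 3): LHS = 1000, RHS = 370 → counterexample
(0, 0): LHS = 0, RHS = 0 → satisfies claim
(2, 0): LHS = 8, RHS = 8 → satisfies claim

That makes 1 counterexample.

Answer: 1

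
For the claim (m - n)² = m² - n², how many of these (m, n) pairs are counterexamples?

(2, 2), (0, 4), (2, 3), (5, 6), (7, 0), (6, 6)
Testing each pair:
(2, 2): LHS = 0, RHS = 0 → satisfies claim
(0, 4): LHS = 16, RHS = -16 → counterexample
(2, 3): LHS = 1, RHS = -5 → counterexample
(5, 6): LHS = 1, RHS = -11 → counterexample
(7, 0): LHS = 49, RHS = 49 → satisfies claim
(6, 6): LHS = 0, RHS = 0 → satisfies claim

That makes 3 counterexamples.

Answer: 3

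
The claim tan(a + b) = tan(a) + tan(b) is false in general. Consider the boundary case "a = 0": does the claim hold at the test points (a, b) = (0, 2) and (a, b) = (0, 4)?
At (0, 2): LHS = tan(2) ≈ -2.185, RHS = tan(2) ≈ -2.185 → equal
At (0, 4): LHS = tan(4) ≈ 1.158, RHS = tan(4) ≈ 1.158 → equal

So the claim does hold at both of these boundary points, even though it is not an identity.

Answer: Yes, holds at both test points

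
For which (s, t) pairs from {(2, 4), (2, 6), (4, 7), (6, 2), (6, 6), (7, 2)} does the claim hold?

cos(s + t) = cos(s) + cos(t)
None

Testing each pair:
(2, 4): LHS = cos(6) ≈ 0.9602, RHS = cos(4) + cos(2) ≈ -1.07 → fails
(2, 6): LHS = cos(8) ≈ -0.1455, RHS = cos(2) + cos(6) ≈ 0.544 → fails
(4, 7): LHS = cos(11) ≈ 0.004426, RHS = cos(4) + cos(7) ≈ 0.1003 → fails
(6, 2): LHS = cos(8) ≈ -0.1455, RHS = cos(2) + cos(6) ≈ 0.544 → fails
(6, 6): LHS = cos(12) ≈ 0.8439, RHS = 2·cos(6) ≈ 1.92 → fails
(7, 2): LHS = cos(9) ≈ -0.9111, RHS = cos(2) + cos(7) ≈ 0.3378 → fails

No pair satisfies the claim.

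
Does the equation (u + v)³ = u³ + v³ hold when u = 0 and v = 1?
Holds

Substituting u = 0, v = 1:

LHS = (0 + 1)³ = 1
RHS = 0³ + 1³ = 1

LHS = RHS, so the equation holds at this point.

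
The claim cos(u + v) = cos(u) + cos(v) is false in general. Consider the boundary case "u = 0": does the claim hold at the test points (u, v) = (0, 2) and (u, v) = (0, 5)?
No, fails at both test points

At (0, 2): LHS = cos(2) ≈ -0.4161 ≠ RHS = cos(2) + 1 ≈ 0.5839
At (0, 5): LHS = cos(5) ≈ 0.2837 ≠ RHS = cos(5) + 1 ≈ 1.284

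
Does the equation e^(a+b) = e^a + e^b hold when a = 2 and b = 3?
Fails

Substituting a = 2, b = 3:

LHS = e^(2+3) = e^5 ≈ 148.4
RHS = e^2 + e^3 ≈ 27.47

LHS ≠ RHS, so the equation does not hold at this point.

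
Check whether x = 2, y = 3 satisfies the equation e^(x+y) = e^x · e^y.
Holds

Substituting x = 2, y = 3:

LHS = e^(2+3) = e^5 ≈ 148.4
RHS = e^2 · e^3 = e^5 ≈ 148.4

LHS = RHS, so the equation holds at this point.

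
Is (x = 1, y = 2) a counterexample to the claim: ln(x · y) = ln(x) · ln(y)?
Yes

Substituting x = 1, y = 2:
LHS = ln(1 · 2) = ln(2) ≈ 0.6931
RHS = ln(1) · ln(2) = 0

Since LHS ≠ RHS, this pair disproves the claim.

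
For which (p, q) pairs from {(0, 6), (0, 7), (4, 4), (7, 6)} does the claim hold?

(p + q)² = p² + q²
(0, 6), (0, 7)

Testing each pair:
(0, 6): LHS = 36, RHS = 36 → holds
(0, 7): LHS = 49, RHS = 49 → holds
(4, 4): LHS = 64, RHS = 32 → fails
(7, 6): LHS = 169, RHS = 85 → fails

2 of 4 pairs satisfy the claim.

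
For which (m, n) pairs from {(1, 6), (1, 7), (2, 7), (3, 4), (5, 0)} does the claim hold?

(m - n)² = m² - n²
Testing each pair:
(1, 6): LHS = 25, RHS = -35 → fails
(1, 7): LHS = 36, RHS = -48 → fails
(2, 7): LHS = 25, RHS = -45 → fails
(3, 4): LHS = 1, RHS = -7 → fails
(5, 0): LHS = 25, RHS = 25 → holds

1 of 5 pairs satisfies the claim.

Answer: (5, 0)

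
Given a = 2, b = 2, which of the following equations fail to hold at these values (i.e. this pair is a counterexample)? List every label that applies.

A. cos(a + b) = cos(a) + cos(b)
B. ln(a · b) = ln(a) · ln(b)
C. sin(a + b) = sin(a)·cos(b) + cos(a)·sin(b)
Evaluating each claim at the given values:
A. LHS = cos(4) ≈ -0.6536, RHS = 2·cos(2) ≈ -0.8323 → fails here (LHS ≠ RHS)
B. LHS = ln(4) ≈ 1.386, RHS = ln(2)² ≈ 0.4805 → fails here (LHS ≠ RHS)
C. LHS = sin(4) ≈ -0.7568, RHS = 2·sin(2)·cos(2) ≈ -0.7568 → holds here (LHS = RHS)

Answer: A, B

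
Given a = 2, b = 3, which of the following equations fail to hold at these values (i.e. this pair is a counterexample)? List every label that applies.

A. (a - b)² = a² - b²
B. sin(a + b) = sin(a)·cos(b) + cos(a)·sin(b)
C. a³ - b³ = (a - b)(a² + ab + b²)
A

Evaluating each claim at the given values:
A. LHS = 1, RHS = -5 → fails here (LHS ≠ RHS)
B. LHS = sin(5) ≈ -0.9589, RHS = sin(2)·cos(3) + sin(3)·cos(2) ≈ -0.9589 → holds here (LHS = RHS)
C. LHS = -19, RHS = -19 → holds here (LHS = RHS)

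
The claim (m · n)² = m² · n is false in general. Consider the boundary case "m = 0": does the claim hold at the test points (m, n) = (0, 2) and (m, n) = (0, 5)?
At (0, 2): LHS = 0, RHS = 0 → equal
At (0, 5): LHS = 0, RHS = 0 → equal

So the claim does hold at both of these boundary points, even though it is not an identity.

Answer: Yes, holds at both test points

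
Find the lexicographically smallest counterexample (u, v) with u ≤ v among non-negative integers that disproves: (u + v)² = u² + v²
Substituting (1, 1) into the claim:
LHS = (1 + 1)² = 4
RHS = 1² + 1² = 2

Since LHS ≠ RHS, this pair disproves the claim, and no lexicographically smaller pair (u ≤ v, non-negative integers) does.

For instance (1, 7) is also a counterexample (LHS = 64, RHS = 50), but it's lexicographically larger.

Answer: (u, v) = (1, 1)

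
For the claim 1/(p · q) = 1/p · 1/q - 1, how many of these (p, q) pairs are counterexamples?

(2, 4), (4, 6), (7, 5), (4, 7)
4

Testing each pair:
(2, 4): LHS = 1/8, RHS = -7/8 → counterexample
(4, 6): LHS = 1/24, RHS = -23/24 → counterexample
(7, 5): LHS = 1/35, RHS = -34/35 → counterexample
(4, 7): LHS = 1/28, RHS = -27/28 → counterexample

That makes 4 counterexamples.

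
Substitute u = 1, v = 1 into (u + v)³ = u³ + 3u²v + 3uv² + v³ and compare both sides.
LHS = (1 + 1)³ = 8
RHS = 1³ + 3·1²·1 + 3·1·1² + 1³ = 8

LHS = RHS: the two sides agree.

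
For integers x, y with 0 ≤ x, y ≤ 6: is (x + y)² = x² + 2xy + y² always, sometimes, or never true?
The identity holds for every pair in the range. For instance at (x, y) = (1, 2): both sides equal 9.

Answer: Always true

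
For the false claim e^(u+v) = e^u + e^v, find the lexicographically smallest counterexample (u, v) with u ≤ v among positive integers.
(u, v) = (1, 1)

Substituting (1, 1) into the claim:
LHS = e^(1+1) = e^2 ≈ 7.389
RHS = e^1 + e^1 = 2·e ≈ 5.437

Since LHS ≠ RHS, this pair disproves the claim, and no lexicographically smaller pair (u ≤ v, positive integers) does.

For instance (7, 7) is also a counterexample (LHS = e^14 ≈ 1202604.3, RHS = 2·e^7 ≈ 2193), but it's lexicographically larger.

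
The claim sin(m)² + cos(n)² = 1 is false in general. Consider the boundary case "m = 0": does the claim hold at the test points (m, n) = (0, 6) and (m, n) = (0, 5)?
At (0, 6): LHS = cos(6)² ≈ 0.9219 ≠ RHS = 1
At (0, 5): LHS = cos(5)² ≈ 0.08046 ≠ RHS = 1

Answer: No, fails at both test points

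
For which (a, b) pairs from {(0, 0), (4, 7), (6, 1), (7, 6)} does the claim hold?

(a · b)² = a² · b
(0, 0), (6, 1)

Testing each pair:
(0, 0): LHS = 0, RHS = 0 → holds
(4, 7): LHS = 784, RHS = 112 → fails
(6, 1): LHS = 36, RHS = 36 → holds
(7, 6): LHS = 1764, RHS = 294 → fails

2 of 4 pairs satisfy the claim.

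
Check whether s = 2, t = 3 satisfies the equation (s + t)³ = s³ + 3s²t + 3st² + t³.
Substituting s = 2, t = 3:

LHS = (2 + 3)³ = 125
RHS = 2³ + 3·2²·3 + 3·2·3² + 3³ = 125

LHS = RHS, so the equation holds at this point.

Answer: Holds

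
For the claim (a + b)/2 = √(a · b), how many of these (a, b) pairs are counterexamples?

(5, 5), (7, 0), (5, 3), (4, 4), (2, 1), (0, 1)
4

Testing each pair:
(5, 5): LHS = 5, RHS = 5 → satisfies claim
(7, 0): LHS = 7/2, RHS = 0 → counterexample
(5, 3): LHS = 4, RHS = √(15) ≈ 3.873 → counterexample
(4, 4): LHS = 4, RHS = 4 → satisfies claim
(2, 1): LHS = 3/2, RHS = √(2) ≈ 1.414 → counterexample
(0, 1): LHS = 1/2, RHS = 0 → counterexample

That makes 4 counterexamples.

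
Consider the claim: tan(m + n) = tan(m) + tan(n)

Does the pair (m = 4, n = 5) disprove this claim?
Substituting m = 4, n = 5:
LHS = tan(4 + 5) = tan(9) ≈ -0.4523
RHS = tan(4) + tan(5) ≈ -2.223

Since LHS ≠ RHS, this pair disproves the claim.

Answer: Yes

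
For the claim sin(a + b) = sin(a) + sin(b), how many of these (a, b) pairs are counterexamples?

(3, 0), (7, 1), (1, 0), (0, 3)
1

Testing each pair:
(3, 0): LHS = sin(3) ≈ 0.1411, RHS = sin(3) ≈ 0.1411 → satisfies claim
(7, 1): LHS = sin(8) ≈ 0.9894, RHS = sin(7) + sin(1) ≈ 1.498 → counterexample
(1, 0): LHS = sin(1) ≈ 0.8415, RHS = sin(1) ≈ 0.8415 → satisfies claim
(0, 3): LHS = sin(3) ≈ 0.1411, RHS = sin(3) ≈ 0.1411 → satisfies claim

That makes 1 counterexample.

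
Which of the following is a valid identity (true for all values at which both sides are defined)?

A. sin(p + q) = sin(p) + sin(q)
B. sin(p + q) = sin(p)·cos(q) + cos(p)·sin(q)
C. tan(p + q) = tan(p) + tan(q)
B

A: fails at (3, 4) — LHS = sin(7) ≈ 0.657, RHS = sin(4) + sin(3) ≈ -0.6157.
B: holds — e.g. at (4, 5), both sides equal sin(9) ≈ 0.4121.
C: fails at (1, 1) — LHS = tan(2) ≈ -2.185, RHS = 2·tan(1) ≈ 3.115.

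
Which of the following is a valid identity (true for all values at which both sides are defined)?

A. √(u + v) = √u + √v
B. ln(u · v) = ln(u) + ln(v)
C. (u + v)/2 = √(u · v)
A: fails at (3, 5) — LHS = 2·√(2) ≈ 2.828, RHS = √(3) + √(5) ≈ 3.968.
B: holds — e.g. at (1, 2), both sides equal ln(2) ≈ 0.6931.
C: fails at (2, 5) — LHS = 7/2, RHS = √(10) ≈ 3.162.

Answer: B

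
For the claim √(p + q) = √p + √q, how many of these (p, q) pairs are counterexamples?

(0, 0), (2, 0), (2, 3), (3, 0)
1

Testing each pair:
(0, 0): LHS = 0, RHS = 0 → satisfies claim
(2, 0): LHS = √(2) ≈ 1.414, RHS = √(2) ≈ 1.414 → satisfies claim
(2, 3): LHS = √(5) ≈ 2.236, RHS = √(2) + √(3) ≈ 3.146 → counterexample
(3, 0): LHS = √(3) ≈ 1.732, RHS = √(3) ≈ 1.732 → satisfies claim

That makes 1 counterexample.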